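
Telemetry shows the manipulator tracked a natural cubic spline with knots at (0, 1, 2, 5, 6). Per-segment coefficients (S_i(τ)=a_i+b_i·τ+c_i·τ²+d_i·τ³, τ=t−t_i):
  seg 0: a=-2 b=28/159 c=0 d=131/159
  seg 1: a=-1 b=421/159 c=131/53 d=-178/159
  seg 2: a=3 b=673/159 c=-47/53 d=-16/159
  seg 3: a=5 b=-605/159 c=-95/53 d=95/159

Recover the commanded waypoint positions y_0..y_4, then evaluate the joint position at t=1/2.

y_0 = S_0(0) = a_0 = -2
y_1 = S_1(0) = a_1 = -1
y_2 = S_2(0) = a_2 = 3
y_3 = S_3(0) = a_3 = 5
y_4 = S_3(1) = 0
t_q=1/2 is in segment 0 (τ=1/2); S_0(τ)=-767/424

y_0=-2 y_1=-1 y_2=3 y_3=5 y_4=0
S(1/2) = -767/424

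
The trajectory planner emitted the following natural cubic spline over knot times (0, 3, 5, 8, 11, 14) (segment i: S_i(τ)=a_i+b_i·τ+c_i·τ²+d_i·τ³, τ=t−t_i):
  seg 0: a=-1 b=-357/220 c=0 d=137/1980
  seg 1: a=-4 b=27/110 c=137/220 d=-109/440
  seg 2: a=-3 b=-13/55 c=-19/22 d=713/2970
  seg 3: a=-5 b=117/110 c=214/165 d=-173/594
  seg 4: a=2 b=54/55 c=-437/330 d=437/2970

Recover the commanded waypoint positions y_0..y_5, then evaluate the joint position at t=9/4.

y_0=-1 y_1=-4 y_2=-3 y_3=-5 y_4=2 y_5=-3
S(9/4) = -54391/14080

y_0 = S_0(0) = a_0 = -1
y_1 = S_1(0) = a_1 = -4
y_2 = S_2(0) = a_2 = -3
y_3 = S_3(0) = a_3 = -5
y_4 = S_4(0) = a_4 = 2
y_5 = S_4(3) = -3
t_q=9/4 is in segment 0 (τ=9/4); S_0(τ)=-54391/14080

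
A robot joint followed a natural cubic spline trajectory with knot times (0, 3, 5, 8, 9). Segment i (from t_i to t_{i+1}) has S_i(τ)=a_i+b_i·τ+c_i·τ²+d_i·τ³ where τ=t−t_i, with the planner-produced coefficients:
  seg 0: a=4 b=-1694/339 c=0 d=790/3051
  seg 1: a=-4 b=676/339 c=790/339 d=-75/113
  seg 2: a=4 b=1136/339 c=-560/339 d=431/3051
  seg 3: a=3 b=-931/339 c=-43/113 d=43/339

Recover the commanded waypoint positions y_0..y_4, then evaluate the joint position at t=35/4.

y_0=4 y_1=-4 y_2=4 y_3=3 y_4=0
S(35/4) = 5639/7232

y_0 = S_0(0) = a_0 = 4
y_1 = S_1(0) = a_1 = -4
y_2 = S_2(0) = a_2 = 4
y_3 = S_3(0) = a_3 = 3
y_4 = S_3(1) = 0
t_q=35/4 is in segment 3 (τ=3/4); S_3(τ)=5639/7232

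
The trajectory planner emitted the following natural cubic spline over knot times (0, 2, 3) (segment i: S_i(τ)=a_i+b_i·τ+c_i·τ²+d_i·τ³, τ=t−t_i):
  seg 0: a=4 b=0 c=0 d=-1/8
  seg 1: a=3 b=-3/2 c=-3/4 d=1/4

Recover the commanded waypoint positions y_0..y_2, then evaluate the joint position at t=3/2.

y_0=4 y_1=3 y_2=1
S(3/2) = 229/64

y_0 = S_0(0) = a_0 = 4
y_1 = S_1(0) = a_1 = 3
y_2 = S_1(1) = 1
t_q=3/2 is in segment 0 (τ=3/2); S_0(τ)=229/64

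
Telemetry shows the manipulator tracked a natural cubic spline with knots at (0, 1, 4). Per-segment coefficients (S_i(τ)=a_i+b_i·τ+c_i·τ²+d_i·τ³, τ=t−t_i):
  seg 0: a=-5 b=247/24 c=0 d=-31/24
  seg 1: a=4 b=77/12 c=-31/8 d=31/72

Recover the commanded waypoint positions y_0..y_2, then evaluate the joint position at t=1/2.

y_0 = S_0(0) = a_0 = -5
y_1 = S_1(0) = a_1 = 4
y_2 = S_1(3) = 0
t_q=1/2 is in segment 0 (τ=1/2); S_0(τ)=-1/64

y_0=-5 y_1=4 y_2=0
S(1/2) = -1/64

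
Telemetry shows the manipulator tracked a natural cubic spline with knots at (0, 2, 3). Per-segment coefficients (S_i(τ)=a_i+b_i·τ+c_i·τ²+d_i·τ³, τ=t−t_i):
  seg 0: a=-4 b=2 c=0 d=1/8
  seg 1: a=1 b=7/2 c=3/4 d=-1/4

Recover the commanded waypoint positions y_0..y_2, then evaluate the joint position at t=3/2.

y_0 = S_0(0) = a_0 = -4
y_1 = S_1(0) = a_1 = 1
y_2 = S_1(1) = 5
t_q=3/2 is in segment 0 (τ=3/2); S_0(τ)=-37/64

y_0=-4 y_1=1 y_2=5
S(3/2) = -37/64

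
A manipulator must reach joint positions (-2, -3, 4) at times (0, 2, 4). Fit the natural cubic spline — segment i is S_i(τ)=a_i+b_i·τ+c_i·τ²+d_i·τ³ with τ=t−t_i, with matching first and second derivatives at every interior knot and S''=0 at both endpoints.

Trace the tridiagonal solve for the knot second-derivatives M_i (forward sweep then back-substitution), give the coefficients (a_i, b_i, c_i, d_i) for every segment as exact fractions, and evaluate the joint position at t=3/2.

  seg 0: a=-2 b=-3/2 c=0 d=1/4
  seg 1: a=-3 b=3/2 c=3/2 d=-1/4
S(3/2) = -109/32

Δ: Δ0=-1/2, Δ1=7/2
row 1: diag=8, rhs=24; c'=1/4, d'=3
back: M1=3
M: M0=0, M1=3, M2=0
seg 0: a=-2, c=M0/2=0, d=(M1−M0)/(6·2)=1/4, b=Δ0−h0·(2M0+M1)/6=-3/2
seg 1: a=-3, c=M1/2=3/2, d=(M2−M1)/(6·2)=-1/4, b=Δ1−h1·(2M1+M2)/6=3/2
t_q=3/2 → seg 0, τ=3/2; S=-2+-3/2·τ+0·τ²+1/4·τ³=-109/32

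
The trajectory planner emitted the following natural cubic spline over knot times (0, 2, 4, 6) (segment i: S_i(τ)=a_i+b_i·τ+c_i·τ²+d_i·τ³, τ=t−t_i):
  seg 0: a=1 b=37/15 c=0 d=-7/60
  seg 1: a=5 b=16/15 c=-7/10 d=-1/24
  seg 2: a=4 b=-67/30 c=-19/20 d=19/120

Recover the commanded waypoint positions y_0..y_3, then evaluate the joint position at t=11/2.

y_0 = S_0(0) = a_0 = 1
y_1 = S_1(0) = a_1 = 5
y_2 = S_2(0) = a_2 = 4
y_3 = S_2(2) = -3
t_q=11/2 is in segment 2 (τ=3/2); S_2(τ)=-61/64

y_0=1 y_1=5 y_2=4 y_3=-3
S(11/2) = -61/64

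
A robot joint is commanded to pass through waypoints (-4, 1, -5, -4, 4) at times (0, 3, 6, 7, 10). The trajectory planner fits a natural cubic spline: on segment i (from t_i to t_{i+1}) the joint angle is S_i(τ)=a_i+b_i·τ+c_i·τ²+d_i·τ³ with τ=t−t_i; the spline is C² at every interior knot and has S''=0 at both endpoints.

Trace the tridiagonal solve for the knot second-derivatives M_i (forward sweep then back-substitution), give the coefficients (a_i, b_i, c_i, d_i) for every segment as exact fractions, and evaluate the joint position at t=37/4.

Δ: Δ0=5/3, Δ1=-2, Δ2=1, Δ3=8/3
row 1: diag=12, rhs=-22; c'=1/4, d'=-11/6
row 2: denom=8−3·1/4=29/4; d'=(18−3·-11/6)/(29/4)=94/29
row 3: denom=8−1·4/29=228/29; d'=(10−1·94/29)/(228/29)=49/57
back: M3=49/57
back: M2=94/29−4/29·49/57=178/57
back: M1=-11/6−1/4·178/57=-149/57
M: M0=0, M1=-149/57, M2=178/57, M3=49/57, M4=0
seg 0: a=-4, c=M0/2=0, d=(M1−M0)/(6·3)=-149/1026, b=Δ0−h0·(2M0+M1)/6=113/38
seg 1: a=1, c=M1/2=-149/114, d=(M2−M1)/(6·3)=109/342, b=Δ1−h1·(2M1+M2)/6=-18/19
seg 2: a=-5, c=M2/2=89/57, d=(M3−M2)/(6·1)=-43/114, b=Δ2−h2·(2M2+M3)/6=-7/38
seg 3: a=-4, c=M3/2=49/114, d=(M4−M3)/(6·3)=-49/1026, b=Δ3−h3·(2M3+M4)/6=103/57
t_q=37/4 → seg 3, τ=9/4; S=-4+103/57·τ+49/114·τ²+-49/1026·τ³=4129/2432

  seg 0: a=-4 b=113/38 c=0 d=-149/1026
  seg 1: a=1 b=-18/19 c=-149/114 d=109/342
  seg 2: a=-5 b=-7/38 c=89/57 d=-43/114
  seg 3: a=-4 b=103/57 c=49/114 d=-49/1026
S(37/4) = 4129/2432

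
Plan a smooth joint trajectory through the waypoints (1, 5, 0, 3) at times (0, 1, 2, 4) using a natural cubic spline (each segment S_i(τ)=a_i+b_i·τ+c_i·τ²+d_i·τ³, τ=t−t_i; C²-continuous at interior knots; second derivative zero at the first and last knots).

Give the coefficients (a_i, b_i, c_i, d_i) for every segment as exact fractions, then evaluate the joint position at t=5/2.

  seg 0: a=1 b=305/46 c=0 d=-121/46
  seg 1: a=5 b=-29/23 c=-363/46 d=191/46
  seg 2: a=0 b=-211/46 c=105/23 d=-35/46
S(5/2) = -459/368

Δ: Δ0=4, Δ1=-5, Δ2=3/2
row 1: diag=4, rhs=-54; c'=1/4, d'=-27/2
row 2: denom=6−1·1/4=23/4; d'=(39−1·-27/2)/(23/4)=210/23
back: M2=210/23
back: M1=-27/2−1/4·210/23=-363/23
M: M0=0, M1=-363/23, M2=210/23, M3=0
seg 0: a=1, c=M0/2=0, d=(M1−M0)/(6·1)=-121/46, b=Δ0−h0·(2M0+M1)/6=305/46
seg 1: a=5, c=M1/2=-363/46, d=(M2−M1)/(6·1)=191/46, b=Δ1−h1·(2M1+M2)/6=-29/23
seg 2: a=0, c=M2/2=105/23, d=(M3−M2)/(6·2)=-35/46, b=Δ2−h2·(2M2+M3)/6=-211/46
t_q=5/2 → seg 2, τ=1/2; S=0+-211/46·τ+105/23·τ²+-35/46·τ³=-459/368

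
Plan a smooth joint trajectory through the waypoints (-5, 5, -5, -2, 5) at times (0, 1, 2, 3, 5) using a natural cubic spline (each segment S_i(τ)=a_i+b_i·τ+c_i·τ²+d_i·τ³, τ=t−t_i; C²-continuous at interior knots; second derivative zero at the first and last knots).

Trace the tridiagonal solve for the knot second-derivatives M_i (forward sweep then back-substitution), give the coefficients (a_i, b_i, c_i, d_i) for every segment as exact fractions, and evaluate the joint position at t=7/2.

  seg 0: a=-5 b=65/4 c=0 d=-25/4
  seg 1: a=5 b=-5/2 c=-75/4 d=45/4
  seg 2: a=-5 b=-25/4 c=15 d=-23/4
  seg 3: a=-2 b=13/2 c=-9/4 d=3/8
S(7/2) = 47/64

Δ: Δ0=10, Δ1=-10, Δ2=3, Δ3=7/2
row 1: diag=4, rhs=-120; c'=1/4, d'=-30
row 2: denom=4−1·1/4=15/4; d'=(78−1·-30)/(15/4)=144/5
row 3: denom=6−1·4/15=86/15; d'=(3−1·144/5)/(86/15)=-9/2
back: M3=-9/2
back: M2=144/5−4/15·-9/2=30
back: M1=-30−1/4·30=-75/2
M: M0=0, M1=-75/2, M2=30, M3=-9/2, M4=0
seg 0: a=-5, c=M0/2=0, d=(M1−M0)/(6·1)=-25/4, b=Δ0−h0·(2M0+M1)/6=65/4
seg 1: a=5, c=M1/2=-75/4, d=(M2−M1)/(6·1)=45/4, b=Δ1−h1·(2M1+M2)/6=-5/2
seg 2: a=-5, c=M2/2=15, d=(M3−M2)/(6·1)=-23/4, b=Δ2−h2·(2M2+M3)/6=-25/4
seg 3: a=-2, c=M3/2=-9/4, d=(M4−M3)/(6·2)=3/8, b=Δ3−h3·(2M3+M4)/6=13/2
t_q=7/2 → seg 3, τ=1/2; S=-2+13/2·τ+-9/4·τ²+3/8·τ³=47/64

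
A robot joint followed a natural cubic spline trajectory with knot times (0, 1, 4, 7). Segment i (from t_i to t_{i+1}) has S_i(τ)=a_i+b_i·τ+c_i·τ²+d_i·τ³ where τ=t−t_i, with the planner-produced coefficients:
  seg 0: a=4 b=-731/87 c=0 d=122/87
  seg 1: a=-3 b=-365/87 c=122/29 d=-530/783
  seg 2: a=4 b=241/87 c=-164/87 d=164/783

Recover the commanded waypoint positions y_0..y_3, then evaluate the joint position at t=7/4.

y_0=4 y_1=-3 y_2=4 y_3=1
S(7/4) = -3773/928

y_0 = S_0(0) = a_0 = 4
y_1 = S_1(0) = a_1 = -3
y_2 = S_2(0) = a_2 = 4
y_3 = S_2(3) = 1
t_q=7/4 is in segment 1 (τ=3/4); S_1(τ)=-3773/928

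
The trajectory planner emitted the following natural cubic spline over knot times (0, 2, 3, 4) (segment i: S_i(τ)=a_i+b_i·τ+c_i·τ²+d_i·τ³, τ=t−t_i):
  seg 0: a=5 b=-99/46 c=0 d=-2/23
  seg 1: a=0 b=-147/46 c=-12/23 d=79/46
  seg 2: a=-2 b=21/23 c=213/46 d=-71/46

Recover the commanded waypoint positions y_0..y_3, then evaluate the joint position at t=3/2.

y_0=5 y_1=0 y_2=-2 y_3=2
S(3/2) = 34/23

y_0 = S_0(0) = a_0 = 5
y_1 = S_1(0) = a_1 = 0
y_2 = S_2(0) = a_2 = -2
y_3 = S_2(1) = 2
t_q=3/2 is in segment 0 (τ=3/2); S_0(τ)=34/23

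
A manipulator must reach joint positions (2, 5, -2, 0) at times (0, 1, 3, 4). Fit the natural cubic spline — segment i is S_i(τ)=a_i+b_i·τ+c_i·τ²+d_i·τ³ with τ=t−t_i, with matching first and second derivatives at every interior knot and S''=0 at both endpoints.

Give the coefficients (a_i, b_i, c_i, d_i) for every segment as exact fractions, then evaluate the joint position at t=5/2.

  seg 0: a=2 b=73/16 c=0 d=-25/16
  seg 1: a=5 b=-1/8 c=-75/16 d=3/2
  seg 2: a=-2 b=-7/8 c=69/16 d=-23/16
S(5/2) = -43/64

Δ: Δ0=3, Δ1=-7/2, Δ2=2
row 1: diag=6, rhs=-39; c'=1/3, d'=-13/2
row 2: denom=6−2·1/3=16/3; d'=(33−2·-13/2)/(16/3)=69/8
back: M2=69/8
back: M1=-13/2−1/3·69/8=-75/8
M: M0=0, M1=-75/8, M2=69/8, M3=0
seg 0: a=2, c=M0/2=0, d=(M1−M0)/(6·1)=-25/16, b=Δ0−h0·(2M0+M1)/6=73/16
seg 1: a=5, c=M1/2=-75/16, d=(M2−M1)/(6·2)=3/2, b=Δ1−h1·(2M1+M2)/6=-1/8
seg 2: a=-2, c=M2/2=69/16, d=(M3−M2)/(6·1)=-23/16, b=Δ2−h2·(2M2+M3)/6=-7/8
t_q=5/2 → seg 1, τ=3/2; S=5+-1/8·τ+-75/16·τ²+3/2·τ³=-43/64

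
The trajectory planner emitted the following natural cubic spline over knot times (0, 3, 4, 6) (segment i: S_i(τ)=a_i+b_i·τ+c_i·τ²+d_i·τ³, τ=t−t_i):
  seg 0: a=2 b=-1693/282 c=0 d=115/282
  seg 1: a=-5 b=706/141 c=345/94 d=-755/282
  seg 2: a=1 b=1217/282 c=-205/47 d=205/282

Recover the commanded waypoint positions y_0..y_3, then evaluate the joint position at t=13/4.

y_0=2 y_1=-5 y_2=1 y_3=-2
S(13/4) = -21421/6016

y_0 = S_0(0) = a_0 = 2
y_1 = S_1(0) = a_1 = -5
y_2 = S_2(0) = a_2 = 1
y_3 = S_2(2) = -2
t_q=13/4 is in segment 1 (τ=1/4); S_1(τ)=-21421/6016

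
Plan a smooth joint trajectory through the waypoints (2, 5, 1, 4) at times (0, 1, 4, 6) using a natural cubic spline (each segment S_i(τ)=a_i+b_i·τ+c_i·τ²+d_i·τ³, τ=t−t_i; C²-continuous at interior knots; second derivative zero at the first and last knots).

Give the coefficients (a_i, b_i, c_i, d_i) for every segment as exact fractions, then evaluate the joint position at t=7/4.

  seg 0: a=2 b=1589/426 c=0 d=-311/426
  seg 1: a=5 b=328/213 c=-311/142 d=175/426
  seg 2: a=1 b=-217/426 c=107/71 d=-107/426
S(7/4) = 46315/9088

Δ: Δ0=3, Δ1=-4/3, Δ2=3/2
row 1: diag=8, rhs=-26; c'=3/8, d'=-13/4
row 2: denom=10−3·3/8=71/8; d'=(17−3·-13/4)/(71/8)=214/71
back: M2=214/71
back: M1=-13/4−3/8·214/71=-311/71
M: M0=0, M1=-311/71, M2=214/71, M3=0
seg 0: a=2, c=M0/2=0, d=(M1−M0)/(6·1)=-311/426, b=Δ0−h0·(2M0+M1)/6=1589/426
seg 1: a=5, c=M1/2=-311/142, d=(M2−M1)/(6·3)=175/426, b=Δ1−h1·(2M1+M2)/6=328/213
seg 2: a=1, c=M2/2=107/71, d=(M3−M2)/(6·2)=-107/426, b=Δ2−h2·(2M2+M3)/6=-217/426
t_q=7/4 → seg 1, τ=3/4; S=5+328/213·τ+-311/142·τ²+175/426·τ³=46315/9088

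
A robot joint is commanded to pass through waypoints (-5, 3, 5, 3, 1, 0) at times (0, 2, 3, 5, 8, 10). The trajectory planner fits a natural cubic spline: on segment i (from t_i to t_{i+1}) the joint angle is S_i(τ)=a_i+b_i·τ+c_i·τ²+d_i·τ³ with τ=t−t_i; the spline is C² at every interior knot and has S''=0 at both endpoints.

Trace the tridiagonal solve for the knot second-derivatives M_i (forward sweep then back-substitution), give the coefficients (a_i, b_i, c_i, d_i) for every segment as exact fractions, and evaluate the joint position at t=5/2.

  seg 0: a=-5 b=7948/1767 c=0 d=-220/1767
  seg 1: a=3 b=5308/1767 c=-440/589 d=-454/1767
  seg 2: a=5 b=1306/1767 c=-894/589 d=2291/7068
  seg 3: a=3 b=-2549/1767 c=503/1178 d=-595/10602
  seg 4: a=1 b=-1399/3534 c=-46/589 d=23/1767
S(5/2) = 10091/2356

Δ: Δ0=4, Δ1=2, Δ2=-1, Δ3=-2/3, Δ4=-1/2
row 1: diag=6, rhs=-12; c'=1/6, d'=-2
row 2: denom=6−1·1/6=35/6; d'=(-18−1·-2)/(35/6)=-96/35
row 3: denom=10−2·12/35=326/35; d'=(2−2·-96/35)/(326/35)=131/163
row 4: denom=10−3·105/326=2945/326; d'=(1−3·131/163)/(2945/326)=-92/589
back: M4=-92/589
back: M3=131/163−105/326·-92/589=503/589
back: M2=-96/35−12/35·503/589=-1788/589
back: M1=-2−1/6·-1788/589=-880/589
M: M0=0, M1=-880/589, M2=-1788/589, M3=503/589, M4=-92/589, M5=0
seg 0: a=-5, c=M0/2=0, d=(M1−M0)/(6·2)=-220/1767, b=Δ0−h0·(2M0+M1)/6=7948/1767
seg 1: a=3, c=M1/2=-440/589, d=(M2−M1)/(6·1)=-454/1767, b=Δ1−h1·(2M1+M2)/6=5308/1767
seg 2: a=5, c=M2/2=-894/589, d=(M3−M2)/(6·2)=2291/7068, b=Δ2−h2·(2M2+M3)/6=1306/1767
seg 3: a=3, c=M3/2=503/1178, d=(M4−M3)/(6·3)=-595/10602, b=Δ3−h3·(2M3+M4)/6=-2549/1767
seg 4: a=1, c=M4/2=-46/589, d=(M5−M4)/(6·2)=23/1767, b=Δ4−h4·(2M4+M5)/6=-1399/3534
t_q=5/2 → seg 1, τ=1/2; S=3+5308/1767·τ+-440/589·τ²+-454/1767·τ³=10091/2356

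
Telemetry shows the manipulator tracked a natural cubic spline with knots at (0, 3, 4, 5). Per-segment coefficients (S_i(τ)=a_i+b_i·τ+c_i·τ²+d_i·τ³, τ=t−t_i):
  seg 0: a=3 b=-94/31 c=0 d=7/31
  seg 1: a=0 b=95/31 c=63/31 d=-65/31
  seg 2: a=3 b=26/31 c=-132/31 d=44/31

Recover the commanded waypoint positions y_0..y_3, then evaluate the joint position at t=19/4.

y_0 = S_0(0) = a_0 = 3
y_1 = S_1(0) = a_1 = 0
y_2 = S_2(0) = a_2 = 3
y_3 = S_2(1) = 1
t_q=19/4 is in segment 2 (τ=3/4); S_2(τ)=909/496

y_0=3 y_1=0 y_2=3 y_3=1
S(19/4) = 909/496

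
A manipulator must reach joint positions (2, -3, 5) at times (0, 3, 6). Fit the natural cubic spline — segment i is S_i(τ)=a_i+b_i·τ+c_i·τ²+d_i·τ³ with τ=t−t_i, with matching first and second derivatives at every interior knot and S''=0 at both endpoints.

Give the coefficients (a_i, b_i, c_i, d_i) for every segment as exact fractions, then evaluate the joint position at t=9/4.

  seg 0: a=2 b=-11/4 c=0 d=13/108
  seg 1: a=-3 b=1/2 c=13/12 d=-13/108
S(9/4) = -721/256

Δ: Δ0=-5/3, Δ1=8/3
row 1: diag=12, rhs=26; c'=1/4, d'=13/6
back: M1=13/6
M: M0=0, M1=13/6, M2=0
seg 0: a=2, c=M0/2=0, d=(M1−M0)/(6·3)=13/108, b=Δ0−h0·(2M0+M1)/6=-11/4
seg 1: a=-3, c=M1/2=13/12, d=(M2−M1)/(6·3)=-13/108, b=Δ1−h1·(2M1+M2)/6=1/2
t_q=9/4 → seg 0, τ=9/4; S=2+-11/4·τ+0·τ²+13/108·τ³=-721/256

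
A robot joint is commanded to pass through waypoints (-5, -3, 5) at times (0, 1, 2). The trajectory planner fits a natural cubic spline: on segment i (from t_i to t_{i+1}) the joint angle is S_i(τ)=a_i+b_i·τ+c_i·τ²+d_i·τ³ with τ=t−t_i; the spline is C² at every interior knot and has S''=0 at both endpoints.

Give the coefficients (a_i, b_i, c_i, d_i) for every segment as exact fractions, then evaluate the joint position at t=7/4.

  seg 0: a=-5 b=1/2 c=0 d=3/2
  seg 1: a=-3 b=5 c=9/2 d=-3/2
S(7/4) = 339/128

Δ: Δ0=2, Δ1=8
row 1: diag=4, rhs=36; c'=1/4, d'=9
back: M1=9
M: M0=0, M1=9, M2=0
seg 0: a=-5, c=M0/2=0, d=(M1−M0)/(6·1)=3/2, b=Δ0−h0·(2M0+M1)/6=1/2
seg 1: a=-3, c=M1/2=9/2, d=(M2−M1)/(6·1)=-3/2, b=Δ1−h1·(2M1+M2)/6=5
t_q=7/4 → seg 1, τ=3/4; S=-3+5·τ+9/2·τ²+-3/2·τ³=339/128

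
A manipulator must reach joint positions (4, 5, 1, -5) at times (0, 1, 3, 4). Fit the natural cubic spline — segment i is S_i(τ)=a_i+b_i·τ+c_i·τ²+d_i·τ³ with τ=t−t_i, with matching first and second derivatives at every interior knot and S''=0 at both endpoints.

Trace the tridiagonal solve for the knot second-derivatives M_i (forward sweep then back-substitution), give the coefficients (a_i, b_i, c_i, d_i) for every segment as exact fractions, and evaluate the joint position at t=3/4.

Δ: Δ0=1, Δ1=-2, Δ2=-6
row 1: diag=6, rhs=-18; c'=1/3, d'=-3
row 2: denom=6−2·1/3=16/3; d'=(-24−2·-3)/(16/3)=-27/8
back: M2=-27/8
back: M1=-3−1/3·-27/8=-15/8
M: M0=0, M1=-15/8, M2=-27/8, M3=0
seg 0: a=4, c=M0/2=0, d=(M1−M0)/(6·1)=-5/16, b=Δ0−h0·(2M0+M1)/6=21/16
seg 1: a=5, c=M1/2=-15/16, d=(M2−M1)/(6·2)=-1/8, b=Δ1−h1·(2M1+M2)/6=3/8
seg 2: a=1, c=M2/2=-27/16, d=(M3−M2)/(6·1)=9/16, b=Δ2−h2·(2M2+M3)/6=-39/8
t_q=3/4 → seg 0, τ=3/4; S=4+21/16·τ+0·τ²+-5/16·τ³=4969/1024

  seg 0: a=4 b=21/16 c=0 d=-5/16
  seg 1: a=5 b=3/8 c=-15/16 d=-1/8
  seg 2: a=1 b=-39/8 c=-27/16 d=9/16
S(3/4) = 4969/1024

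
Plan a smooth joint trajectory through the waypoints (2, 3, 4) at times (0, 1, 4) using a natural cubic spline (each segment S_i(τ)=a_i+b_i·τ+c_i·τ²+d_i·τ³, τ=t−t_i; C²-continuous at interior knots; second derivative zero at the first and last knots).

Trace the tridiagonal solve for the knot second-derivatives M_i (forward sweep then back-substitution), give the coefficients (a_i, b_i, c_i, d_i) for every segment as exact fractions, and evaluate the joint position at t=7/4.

Δ: Δ0=1, Δ1=1/3
row 1: diag=8, rhs=-4; c'=3/8, d'=-1/2
back: M1=-1/2
M: M0=0, M1=-1/2, M2=0
seg 0: a=2, c=M0/2=0, d=(M1−M0)/(6·1)=-1/12, b=Δ0−h0·(2M0+M1)/6=13/12
seg 1: a=3, c=M1/2=-1/4, d=(M2−M1)/(6·3)=1/36, b=Δ1−h1·(2M1+M2)/6=5/6
t_q=7/4 → seg 1, τ=3/4; S=3+5/6·τ+-1/4·τ²+1/36·τ³=895/256

  seg 0: a=2 b=13/12 c=0 d=-1/12
  seg 1: a=3 b=5/6 c=-1/4 d=1/36
S(7/4) = 895/256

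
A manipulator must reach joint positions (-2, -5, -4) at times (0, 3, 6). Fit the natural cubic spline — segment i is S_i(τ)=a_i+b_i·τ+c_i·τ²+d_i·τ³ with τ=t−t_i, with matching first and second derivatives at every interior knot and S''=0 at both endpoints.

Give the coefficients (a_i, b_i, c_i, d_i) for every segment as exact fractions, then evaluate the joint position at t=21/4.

  seg 0: a=-2 b=-4/3 c=0 d=1/27
  seg 1: a=-5 b=-1/3 c=1/3 d=-1/27
S(21/4) = -287/64

Δ: Δ0=-1, Δ1=1/3
row 1: diag=12, rhs=8; c'=1/4, d'=2/3
back: M1=2/3
M: M0=0, M1=2/3, M2=0
seg 0: a=-2, c=M0/2=0, d=(M1−M0)/(6·3)=1/27, b=Δ0−h0·(2M0+M1)/6=-4/3
seg 1: a=-5, c=M1/2=1/3, d=(M2−M1)/(6·3)=-1/27, b=Δ1−h1·(2M1+M2)/6=-1/3
t_q=21/4 → seg 1, τ=9/4; S=-5+-1/3·τ+1/3·τ²+-1/27·τ³=-287/64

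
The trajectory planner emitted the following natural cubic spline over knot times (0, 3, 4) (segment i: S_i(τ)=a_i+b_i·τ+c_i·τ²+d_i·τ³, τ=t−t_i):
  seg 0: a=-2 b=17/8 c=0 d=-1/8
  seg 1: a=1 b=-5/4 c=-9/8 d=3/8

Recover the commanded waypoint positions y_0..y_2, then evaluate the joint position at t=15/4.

y_0 = S_0(0) = a_0 = -2
y_1 = S_1(0) = a_1 = 1
y_2 = S_1(1) = -1
t_q=15/4 is in segment 1 (τ=3/4); S_1(τ)=-211/512

y_0=-2 y_1=1 y_2=-1
S(15/4) = -211/512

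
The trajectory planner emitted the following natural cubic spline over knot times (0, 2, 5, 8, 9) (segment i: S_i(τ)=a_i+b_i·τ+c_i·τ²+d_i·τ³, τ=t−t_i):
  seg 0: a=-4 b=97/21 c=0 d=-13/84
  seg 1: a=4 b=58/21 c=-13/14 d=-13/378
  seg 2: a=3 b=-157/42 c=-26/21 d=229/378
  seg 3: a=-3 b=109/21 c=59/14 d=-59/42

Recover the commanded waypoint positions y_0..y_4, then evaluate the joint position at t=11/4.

y_0=-4 y_1=4 y_2=3 y_3=-3 y_4=5
S(11/4) = 4959/896

y_0 = S_0(0) = a_0 = -4
y_1 = S_1(0) = a_1 = 4
y_2 = S_2(0) = a_2 = 3
y_3 = S_3(0) = a_3 = -3
y_4 = S_3(1) = 5
t_q=11/4 is in segment 1 (τ=3/4); S_1(τ)=4959/896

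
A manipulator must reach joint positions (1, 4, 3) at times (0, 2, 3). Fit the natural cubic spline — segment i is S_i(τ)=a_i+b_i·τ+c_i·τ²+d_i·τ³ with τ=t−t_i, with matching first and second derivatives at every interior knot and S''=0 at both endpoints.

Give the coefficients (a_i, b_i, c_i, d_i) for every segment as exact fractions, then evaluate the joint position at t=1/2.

  seg 0: a=1 b=7/3 c=0 d=-5/24
  seg 1: a=4 b=-1/6 c=-5/4 d=5/12
S(1/2) = 137/64

Δ: Δ0=3/2, Δ1=-1
row 1: diag=6, rhs=-15; c'=1/6, d'=-5/2
back: M1=-5/2
M: M0=0, M1=-5/2, M2=0
seg 0: a=1, c=M0/2=0, d=(M1−M0)/(6·2)=-5/24, b=Δ0−h0·(2M0+M1)/6=7/3
seg 1: a=4, c=M1/2=-5/4, d=(M2−M1)/(6·1)=5/12, b=Δ1−h1·(2M1+M2)/6=-1/6
t_q=1/2 → seg 0, τ=1/2; S=1+7/3·τ+0·τ²+-5/24·τ³=137/64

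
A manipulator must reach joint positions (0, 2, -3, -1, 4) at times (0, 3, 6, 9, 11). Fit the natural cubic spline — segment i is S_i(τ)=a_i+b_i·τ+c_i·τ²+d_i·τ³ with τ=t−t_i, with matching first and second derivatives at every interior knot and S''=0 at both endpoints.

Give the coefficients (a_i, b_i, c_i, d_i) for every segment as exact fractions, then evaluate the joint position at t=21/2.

Δ: Δ0=2/3, Δ1=-5/3, Δ2=2/3, Δ3=5/2
row 1: diag=12, rhs=-14; c'=1/4, d'=-7/6
row 2: denom=12−3·1/4=45/4; d'=(14−3·-7/6)/(45/4)=14/9
row 3: denom=10−3·4/15=46/5; d'=(11−3·14/9)/(46/5)=95/138
back: M3=95/138
back: M2=14/9−4/15·95/138=284/207
back: M1=-7/6−1/4·284/207=-625/414
M: M0=0, M1=-625/414, M2=284/207, M3=95/138, M4=0
seg 0: a=0, c=M0/2=0, d=(M1−M0)/(6·3)=-625/7452, b=Δ0−h0·(2M0+M1)/6=1177/828
seg 1: a=2, c=M1/2=-625/828, d=(M2−M1)/(6·3)=1193/7452, b=Δ1−h1·(2M1+M2)/6=-349/414
seg 2: a=-3, c=M2/2=142/207, d=(M3−M2)/(6·3)=-283/7452, b=Δ2−h2·(2M2+M3)/6=-869/828
seg 3: a=-1, c=M3/2=95/276, d=(M4−M3)/(6·2)=-95/1656, b=Δ3−h3·(2M3+M4)/6=845/414
t_q=21/2 → seg 3, τ=3/2; S=-1+845/414·τ+95/276·τ²+-95/1656·τ³=11669/4416

  seg 0: a=0 b=1177/828 c=0 d=-625/7452
  seg 1: a=2 b=-349/414 c=-625/828 d=1193/7452
  seg 2: a=-3 b=-869/828 c=142/207 d=-283/7452
  seg 3: a=-1 b=845/414 c=95/276 d=-95/1656
S(21/2) = 11669/4416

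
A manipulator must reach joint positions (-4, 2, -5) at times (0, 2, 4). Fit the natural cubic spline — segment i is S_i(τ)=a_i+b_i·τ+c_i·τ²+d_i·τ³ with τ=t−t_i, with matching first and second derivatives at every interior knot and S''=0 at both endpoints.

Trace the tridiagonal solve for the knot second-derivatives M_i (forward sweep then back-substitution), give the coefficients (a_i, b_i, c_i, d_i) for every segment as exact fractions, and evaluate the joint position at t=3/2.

Δ: Δ0=3, Δ1=-7/2
row 1: diag=8, rhs=-39; c'=1/4, d'=-39/8
back: M1=-39/8
M: M0=0, M1=-39/8, M2=0
seg 0: a=-4, c=M0/2=0, d=(M1−M0)/(6·2)=-13/32, b=Δ0−h0·(2M0+M1)/6=37/8
seg 1: a=2, c=M1/2=-39/16, d=(M2−M1)/(6·2)=13/32, b=Δ1−h1·(2M1+M2)/6=-1/4
t_q=3/2 → seg 0, τ=3/2; S=-4+37/8·τ+0·τ²+-13/32·τ³=401/256

  seg 0: a=-4 b=37/8 c=0 d=-13/32
  seg 1: a=2 b=-1/4 c=-39/16 d=13/32
S(3/2) = 401/256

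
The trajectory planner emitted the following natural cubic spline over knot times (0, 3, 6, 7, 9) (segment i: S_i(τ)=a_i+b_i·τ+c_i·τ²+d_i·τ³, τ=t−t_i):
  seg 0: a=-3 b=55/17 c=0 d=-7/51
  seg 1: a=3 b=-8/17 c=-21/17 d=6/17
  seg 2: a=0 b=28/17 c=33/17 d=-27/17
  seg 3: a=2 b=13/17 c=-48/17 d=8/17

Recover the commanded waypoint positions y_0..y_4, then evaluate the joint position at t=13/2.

y_0=-3 y_1=3 y_2=0 y_3=2 y_4=-4
S(13/2) = 151/136

y_0 = S_0(0) = a_0 = -3
y_1 = S_1(0) = a_1 = 3
y_2 = S_2(0) = a_2 = 0
y_3 = S_3(0) = a_3 = 2
y_4 = S_3(2) = -4
t_q=13/2 is in segment 2 (τ=1/2); S_2(τ)=151/136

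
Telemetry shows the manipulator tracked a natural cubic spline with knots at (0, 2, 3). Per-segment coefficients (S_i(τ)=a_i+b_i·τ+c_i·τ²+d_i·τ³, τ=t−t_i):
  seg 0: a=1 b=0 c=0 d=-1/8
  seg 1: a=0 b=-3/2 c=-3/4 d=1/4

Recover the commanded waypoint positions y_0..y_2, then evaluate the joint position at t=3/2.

y_0 = S_0(0) = a_0 = 1
y_1 = S_1(0) = a_1 = 0
y_2 = S_1(1) = -2
t_q=3/2 is in segment 0 (τ=3/2); S_0(τ)=37/64

y_0=1 y_1=0 y_2=-2
S(3/2) = 37/64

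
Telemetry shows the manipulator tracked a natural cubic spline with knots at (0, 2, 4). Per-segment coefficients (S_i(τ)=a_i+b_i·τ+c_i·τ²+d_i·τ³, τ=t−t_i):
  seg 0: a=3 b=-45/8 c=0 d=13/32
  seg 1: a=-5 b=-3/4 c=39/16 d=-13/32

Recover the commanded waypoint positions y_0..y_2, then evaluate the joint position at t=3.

y_0=3 y_1=-5 y_2=0
S(3) = -119/32

y_0 = S_0(0) = a_0 = 3
y_1 = S_1(0) = a_1 = -5
y_2 = S_1(2) = 0
t_q=3 is in segment 1 (τ=1); S_1(τ)=-119/32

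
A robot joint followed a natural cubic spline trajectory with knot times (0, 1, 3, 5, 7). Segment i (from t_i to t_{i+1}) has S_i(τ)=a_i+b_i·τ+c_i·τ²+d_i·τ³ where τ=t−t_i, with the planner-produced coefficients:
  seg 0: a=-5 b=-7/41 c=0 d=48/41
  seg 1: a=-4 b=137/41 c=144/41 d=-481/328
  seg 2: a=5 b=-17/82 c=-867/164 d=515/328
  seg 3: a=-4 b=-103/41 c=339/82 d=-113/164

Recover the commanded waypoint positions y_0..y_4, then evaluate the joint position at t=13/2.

y_0 = S_0(0) = a_0 = -5
y_1 = S_1(0) = a_1 = -4
y_2 = S_2(0) = a_2 = 5
y_3 = S_3(0) = a_3 = -4
y_4 = S_3(2) = 2
t_q=13/2 is in segment 3 (τ=3/2); S_3(τ)=-1039/1312

y_0=-5 y_1=-4 y_2=5 y_3=-4 y_4=2
S(13/2) = -1039/1312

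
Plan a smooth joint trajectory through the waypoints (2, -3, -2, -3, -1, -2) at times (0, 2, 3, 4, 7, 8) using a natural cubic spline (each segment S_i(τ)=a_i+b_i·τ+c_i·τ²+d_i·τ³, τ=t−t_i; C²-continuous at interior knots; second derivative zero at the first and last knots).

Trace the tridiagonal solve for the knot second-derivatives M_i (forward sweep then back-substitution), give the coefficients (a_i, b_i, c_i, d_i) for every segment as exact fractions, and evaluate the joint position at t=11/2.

Δ: Δ0=-5/2, Δ1=1, Δ2=-1, Δ3=2/3, Δ4=-1
row 1: diag=6, rhs=21; c'=1/6, d'=7/2
row 2: denom=4−1·1/6=23/6; d'=(-12−1·7/2)/(23/6)=-93/23
row 3: denom=8−1·6/23=178/23; d'=(10−1·-93/23)/(178/23)=323/178
row 4: denom=8−3·69/178=1217/178; d'=(-10−3·323/178)/(1217/178)=-2749/1217
back: M4=-2749/1217
back: M3=323/178−69/178·-2749/1217=3274/1217
back: M2=-93/23−6/23·3274/1217=-5775/1217
back: M1=7/2−1/6·-5775/1217=5222/1217
M: M0=0, M1=5222/1217, M2=-5775/1217, M3=3274/1217, M4=-2749/1217, M5=0
seg 0: a=2, c=M0/2=0, d=(M1−M0)/(6·2)=2611/7302, b=Δ0−h0·(2M0+M1)/6=-28699/7302
seg 1: a=-3, c=M1/2=2611/1217, d=(M2−M1)/(6·1)=-10997/7302, b=Δ1−h1·(2M1+M2)/6=2633/7302
seg 2: a=-2, c=M2/2=-5775/2434, d=(M3−M2)/(6·1)=9049/7302, b=Δ2−h2·(2M2+M3)/6=487/3651
seg 3: a=-3, c=M3/2=1637/1217, d=(M4−M3)/(6·3)=-6023/21906, b=Δ3−h3·(2M3+M4)/6=-6529/7302
seg 4: a=-1, c=M4/2=-2749/2434, d=(M5−M4)/(6·1)=2749/7302, b=Δ4−h4·(2M4+M5)/6=-902/3651
t_q=11/2 → seg 3, τ=3/2; S=-3+-6529/7302·τ+1637/1217·τ²+-6023/21906·τ³=-43669/19472

  seg 0: a=2 b=-28699/7302 c=0 d=2611/7302
  seg 1: a=-3 b=2633/7302 c=2611/1217 d=-10997/7302
  seg 2: a=-2 b=487/3651 c=-5775/2434 d=9049/7302
  seg 3: a=-3 b=-6529/7302 c=1637/1217 d=-6023/21906
  seg 4: a=-1 b=-902/3651 c=-2749/2434 d=2749/7302
S(11/2) = -43669/19472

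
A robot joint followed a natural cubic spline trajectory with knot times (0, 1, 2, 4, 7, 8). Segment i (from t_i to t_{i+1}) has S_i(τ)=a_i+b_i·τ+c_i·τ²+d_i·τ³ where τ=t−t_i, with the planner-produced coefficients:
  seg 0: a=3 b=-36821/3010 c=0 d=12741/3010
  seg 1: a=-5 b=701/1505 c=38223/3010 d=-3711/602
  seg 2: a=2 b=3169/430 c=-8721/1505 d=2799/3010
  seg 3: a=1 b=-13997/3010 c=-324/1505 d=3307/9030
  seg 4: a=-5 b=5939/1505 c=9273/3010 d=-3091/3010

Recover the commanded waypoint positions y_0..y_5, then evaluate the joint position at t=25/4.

y_0 = S_0(0) = a_0 = 3
y_1 = S_1(0) = a_1 = -5
y_2 = S_2(0) = a_2 = 2
y_3 = S_3(0) = a_3 = 1
y_4 = S_4(0) = a_4 = -5
y_5 = S_4(1) = 1
t_q=25/4 is in segment 3 (τ=9/4); S_3(τ)=-1229279/192640

y_0=3 y_1=-5 y_2=2 y_3=1 y_4=-5 y_5=1
S(25/4) = -1229279/192640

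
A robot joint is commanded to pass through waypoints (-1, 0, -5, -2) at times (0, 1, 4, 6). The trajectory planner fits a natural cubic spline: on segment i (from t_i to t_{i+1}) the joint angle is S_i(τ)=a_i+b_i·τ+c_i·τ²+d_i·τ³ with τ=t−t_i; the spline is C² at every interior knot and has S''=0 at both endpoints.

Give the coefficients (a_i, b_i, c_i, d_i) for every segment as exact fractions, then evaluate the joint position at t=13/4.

  seg 0: a=-1 b=643/426 c=0 d=-217/426
  seg 1: a=0 b=-4/213 c=-217/142 d=139/426
  seg 2: a=-5 b=-161/426 c=100/71 d=-50/213
S(13/4) = -36915/9088

Δ: Δ0=1, Δ1=-5/3, Δ2=3/2
row 1: diag=8, rhs=-16; c'=3/8, d'=-2
row 2: denom=10−3·3/8=71/8; d'=(19−3·-2)/(71/8)=200/71
back: M2=200/71
back: M1=-2−3/8·200/71=-217/71
M: M0=0, M1=-217/71, M2=200/71, M3=0
seg 0: a=-1, c=M0/2=0, d=(M1−M0)/(6·1)=-217/426, b=Δ0−h0·(2M0+M1)/6=643/426
seg 1: a=0, c=M1/2=-217/142, d=(M2−M1)/(6·3)=139/426, b=Δ1−h1·(2M1+M2)/6=-4/213
seg 2: a=-5, c=M2/2=100/71, d=(M3−M2)/(6·2)=-50/213, b=Δ2−h2·(2M2+M3)/6=-161/426
t_q=13/4 → seg 1, τ=9/4; S=0+-4/213·τ+-217/142·τ²+139/426·τ³=-36915/9088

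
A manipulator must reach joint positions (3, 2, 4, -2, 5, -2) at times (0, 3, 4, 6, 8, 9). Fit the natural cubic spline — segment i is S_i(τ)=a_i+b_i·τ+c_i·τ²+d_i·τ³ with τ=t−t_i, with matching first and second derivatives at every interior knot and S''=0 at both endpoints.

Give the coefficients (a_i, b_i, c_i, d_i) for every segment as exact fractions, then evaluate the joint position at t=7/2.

Δ: Δ0=-1/3, Δ1=2, Δ2=-3, Δ3=7/2, Δ4=-7
row 1: diag=8, rhs=14; c'=1/8, d'=7/4
row 2: denom=6−1·1/8=47/8; d'=(-30−1·7/4)/(47/8)=-254/47
row 3: denom=8−2·16/47=344/47; d'=(39−2·-254/47)/(344/47)=2341/344
row 4: denom=6−2·47/172=469/86; d'=(-63−2·2341/344)/(469/86)=-13177/938
back: M4=-13177/938
back: M3=2341/344−47/172·-13177/938=4992/469
back: M2=-254/47−16/47·4992/469=-4234/469
back: M1=7/4−1/8·-4234/469=1350/469
M: M0=0, M1=1350/469, M2=-4234/469, M3=4992/469, M4=-13177/938, M5=0
seg 0: a=3, c=M0/2=0, d=(M1−M0)/(6·3)=75/469, b=Δ0−h0·(2M0+M1)/6=-2494/1407
seg 1: a=2, c=M1/2=675/469, d=(M2−M1)/(6·1)=-2792/1407, b=Δ1−h1·(2M1+M2)/6=3581/1407
seg 2: a=4, c=M2/2=-2117/469, d=(M3−M2)/(6·2)=659/402, b=Δ2−h2·(2M2+M3)/6=-745/1407
seg 3: a=-2, c=M3/2=2496/469, d=(M4−M3)/(6·2)=-23161/11256, b=Δ3−h3·(2M3+M4)/6=1529/1407
seg 4: a=5, c=M4/2=-13177/1876, d=(M5−M4)/(6·1)=13177/5628, b=Δ4−h4·(2M4+M5)/6=-6521/2814
t_q=7/2 → seg 1, τ=1/2; S=2+3581/1407·τ+675/469·τ²+-2792/1407·τ³=907/268

  seg 0: a=3 b=-2494/1407 c=0 d=75/469
  seg 1: a=2 b=3581/1407 c=675/469 d=-2792/1407
  seg 2: a=4 b=-745/1407 c=-2117/469 d=659/402
  seg 3: a=-2 b=1529/1407 c=2496/469 d=-23161/11256
  seg 4: a=5 b=-6521/2814 c=-13177/1876 d=13177/5628
S(7/2) = 907/268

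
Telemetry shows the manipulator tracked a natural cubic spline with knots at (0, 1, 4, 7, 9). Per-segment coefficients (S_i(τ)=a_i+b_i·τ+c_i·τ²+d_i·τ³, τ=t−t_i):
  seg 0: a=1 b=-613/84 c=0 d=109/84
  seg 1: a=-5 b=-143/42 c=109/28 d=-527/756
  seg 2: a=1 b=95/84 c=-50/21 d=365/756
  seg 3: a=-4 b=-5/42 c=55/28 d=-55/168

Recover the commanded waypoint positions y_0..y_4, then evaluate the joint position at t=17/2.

y_0 = S_0(0) = a_0 = 1
y_1 = S_1(0) = a_1 = -5
y_2 = S_2(0) = a_2 = 1
y_3 = S_3(0) = a_3 = -4
y_4 = S_3(2) = 1
t_q=17/2 is in segment 3 (τ=3/2); S_3(τ)=-387/448

y_0=1 y_1=-5 y_2=1 y_3=-4 y_4=1
S(17/2) = -387/448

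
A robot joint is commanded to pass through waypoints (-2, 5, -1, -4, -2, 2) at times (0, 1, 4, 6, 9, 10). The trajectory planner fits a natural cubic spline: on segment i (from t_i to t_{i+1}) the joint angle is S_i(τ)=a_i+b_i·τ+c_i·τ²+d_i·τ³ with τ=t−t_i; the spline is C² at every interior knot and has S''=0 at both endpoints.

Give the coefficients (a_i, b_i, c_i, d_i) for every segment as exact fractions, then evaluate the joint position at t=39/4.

  seg 0: a=-2 b=79319/9570 c=0 d=-12329/9570
  seg 1: a=5 b=21166/4785 c=-12329/3190 d=4499/7830
  seg 2: a=-1 b=-31123/9570 c=6251/4785 d=-71/330
  seg 3: a=-4 b=-1941/3190 c=74/4785 d=1069/7830
  seg 4: a=-2 b=5057/1595 c=3969/3190 d=-1323/3190
S(39/4) = 36863/40832

Δ: Δ0=7, Δ1=-2, Δ2=-3/2, Δ3=2/3, Δ4=4
row 1: diag=8, rhs=-54; c'=3/8, d'=-27/4
row 2: denom=10−3·3/8=71/8; d'=(3−3·-27/4)/(71/8)=186/71
row 3: denom=10−2·16/71=678/71; d'=(13−2·186/71)/(678/71)=551/678
row 4: denom=8−3·71/226=1595/226; d'=(20−3·551/678)/(1595/226)=3969/1595
back: M4=3969/1595
back: M3=551/678−71/226·3969/1595=148/4785
back: M2=186/71−16/71·148/4785=12502/4785
back: M1=-27/4−3/8·12502/4785=-12329/1595
M: M0=0, M1=-12329/1595, M2=12502/4785, M3=148/4785, M4=3969/1595, M5=0
seg 0: a=-2, c=M0/2=0, d=(M1−M0)/(6·1)=-12329/9570, b=Δ0−h0·(2M0+M1)/6=79319/9570
seg 1: a=5, c=M1/2=-12329/3190, d=(M2−M1)/(6·3)=4499/7830, b=Δ1−h1·(2M1+M2)/6=21166/4785
seg 2: a=-1, c=M2/2=6251/4785, d=(M3−M2)/(6·2)=-71/330, b=Δ2−h2·(2M2+M3)/6=-31123/9570
seg 3: a=-4, c=M3/2=74/4785, d=(M4−M3)/(6·3)=1069/7830, b=Δ3−h3·(2M3+M4)/6=-1941/3190
seg 4: a=-2, c=M4/2=3969/3190, d=(M5−M4)/(6·1)=-1323/3190, b=Δ4−h4·(2M4+M5)/6=5057/1595
t_q=39/4 → seg 4, τ=3/4; S=-2+5057/1595·τ+3969/3190·τ²+-1323/3190·τ³=36863/40832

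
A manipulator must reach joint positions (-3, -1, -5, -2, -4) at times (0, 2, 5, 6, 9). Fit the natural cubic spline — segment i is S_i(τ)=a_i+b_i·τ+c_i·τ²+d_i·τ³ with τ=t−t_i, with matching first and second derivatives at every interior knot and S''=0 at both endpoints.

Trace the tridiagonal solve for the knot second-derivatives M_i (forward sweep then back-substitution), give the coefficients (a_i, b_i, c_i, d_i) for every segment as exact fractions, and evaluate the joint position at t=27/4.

Δ: Δ0=1, Δ1=-4/3, Δ2=3, Δ3=-2/3
row 1: diag=10, rhs=-14; c'=3/10, d'=-7/5
row 2: denom=8−3·3/10=71/10; d'=(26−3·-7/5)/(71/10)=302/71
row 3: denom=8−1·10/71=558/71; d'=(-22−1·302/71)/(558/71)=-932/279
back: M3=-932/279
back: M2=302/71−10/71·-932/279=1318/279
back: M1=-7/5−3/10·1318/279=-262/93
M: M0=0, M1=-262/93, M2=1318/279, M3=-932/279, M4=0
seg 0: a=-3, c=M0/2=0, d=(M1−M0)/(6·2)=-131/558, b=Δ0−h0·(2M0+M1)/6=541/279
seg 1: a=-1, c=M1/2=-131/93, d=(M2−M1)/(6·3)=1052/2511, b=Δ1−h1·(2M1+M2)/6=-245/279
seg 2: a=-5, c=M2/2=659/279, d=(M3−M2)/(6·1)=-125/93, b=Δ2−h2·(2M2+M3)/6=553/279
seg 3: a=-2, c=M3/2=-466/279, d=(M4−M3)/(6·3)=466/2511, b=Δ3−h3·(2M3+M4)/6=746/279
t_q=27/4 → seg 3, τ=3/4; S=-2+746/279·τ+-466/279·τ²+466/2511·τ³=-849/992

  seg 0: a=-3 b=541/279 c=0 d=-131/558
  seg 1: a=-1 b=-245/279 c=-131/93 d=1052/2511
  seg 2: a=-5 b=553/279 c=659/279 d=-125/93
  seg 3: a=-2 b=746/279 c=-466/279 d=466/2511
S(27/4) = -849/992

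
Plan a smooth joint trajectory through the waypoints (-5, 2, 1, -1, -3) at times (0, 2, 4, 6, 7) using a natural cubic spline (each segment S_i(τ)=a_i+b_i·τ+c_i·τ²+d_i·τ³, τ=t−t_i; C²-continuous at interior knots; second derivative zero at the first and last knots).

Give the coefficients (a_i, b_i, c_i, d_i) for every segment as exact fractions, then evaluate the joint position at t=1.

  seg 0: a=-5 b=187/41 c=0 d=-87/328
  seg 1: a=2 b=113/82 c=-261/164 d=107/328
  seg 2: a=1 b=-44/41 c=15/41 d=-27/164
  seg 3: a=-1 b=-65/41 c=-51/82 d=17/82
S(1) = -231/328

Δ: Δ0=7/2, Δ1=-1/2, Δ2=-1, Δ3=-2
row 1: diag=8, rhs=-24; c'=1/4, d'=-3
row 2: denom=8−2·1/4=15/2; d'=(-3−2·-3)/(15/2)=2/5
row 3: denom=6−2·4/15=82/15; d'=(-6−2·2/5)/(82/15)=-51/41
back: M3=-51/41
back: M2=2/5−4/15·-51/41=30/41
back: M1=-3−1/4·30/41=-261/82
M: M0=0, M1=-261/82, M2=30/41, M3=-51/41, M4=0
seg 0: a=-5, c=M0/2=0, d=(M1−M0)/(6·2)=-87/328, b=Δ0−h0·(2M0+M1)/6=187/41
seg 1: a=2, c=M1/2=-261/164, d=(M2−M1)/(6·2)=107/328, b=Δ1−h1·(2M1+M2)/6=113/82
seg 2: a=1, c=M2/2=15/41, d=(M3−M2)/(6·2)=-27/164, b=Δ2−h2·(2M2+M3)/6=-44/41
seg 3: a=-1, c=M3/2=-51/82, d=(M4−M3)/(6·1)=17/82, b=Δ3−h3·(2M3+M4)/6=-65/41
t_q=1 → seg 0, τ=1; S=-5+187/41·τ+0·τ²+-87/328·τ³=-231/328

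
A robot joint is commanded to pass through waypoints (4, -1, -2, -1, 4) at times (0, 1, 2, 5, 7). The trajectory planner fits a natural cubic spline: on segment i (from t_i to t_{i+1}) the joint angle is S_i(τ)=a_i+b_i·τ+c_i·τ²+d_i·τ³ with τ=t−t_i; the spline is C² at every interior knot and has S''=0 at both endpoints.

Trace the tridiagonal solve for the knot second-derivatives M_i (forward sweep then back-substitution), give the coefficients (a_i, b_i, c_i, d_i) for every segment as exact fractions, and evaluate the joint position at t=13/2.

Δ: Δ0=-5, Δ1=-1, Δ2=1/3, Δ3=5/2
row 1: diag=4, rhs=24; c'=1/4, d'=6
row 2: denom=8−1·1/4=31/4; d'=(8−1·6)/(31/4)=8/31
row 3: denom=10−3·12/31=274/31; d'=(13−3·8/31)/(274/31)=379/274
back: M3=379/274
back: M2=8/31−12/31·379/274=-38/137
back: M1=6−1/4·-38/137=1663/274
M: M0=0, M1=1663/274, M2=-38/137, M3=379/274, M4=0
seg 0: a=4, c=M0/2=0, d=(M1−M0)/(6·1)=1663/1644, b=Δ0−h0·(2M0+M1)/6=-9883/1644
seg 1: a=-1, c=M1/2=1663/548, d=(M2−M1)/(6·1)=-1739/1644, b=Δ1−h1·(2M1+M2)/6=-2447/822
seg 2: a=-2, c=M2/2=-19/137, d=(M3−M2)/(6·3)=455/4932, b=Δ2−h2·(2M2+M3)/6=-133/1644
seg 3: a=-1, c=M3/2=379/548, d=(M4−M3)/(6·2)=-379/3288, b=Δ3−h3·(2M3+M4)/6=1297/822
t_q=13/2 → seg 3, τ=3/2; S=-1+1297/822·τ+379/548·τ²+-379/3288·τ³=22217/8768

  seg 0: a=4 b=-9883/1644 c=0 d=1663/1644
  seg 1: a=-1 b=-2447/822 c=1663/548 d=-1739/1644
  seg 2: a=-2 b=-133/1644 c=-19/137 d=455/4932
  seg 3: a=-1 b=1297/822 c=379/548 d=-379/3288
S(13/2) = 22217/8768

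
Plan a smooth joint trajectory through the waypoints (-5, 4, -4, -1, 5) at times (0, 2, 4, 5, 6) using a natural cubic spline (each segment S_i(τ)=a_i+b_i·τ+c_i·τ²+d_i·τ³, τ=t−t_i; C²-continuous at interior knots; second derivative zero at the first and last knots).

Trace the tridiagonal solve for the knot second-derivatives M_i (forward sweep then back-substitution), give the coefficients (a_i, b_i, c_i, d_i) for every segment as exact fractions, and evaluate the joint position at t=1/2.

  seg 0: a=-5 b=1247/168 c=0 d=-491/672
  seg 1: a=4 b=-113/84 c=-491/112 d=1027/672
  seg 2: a=-4 b=-13/24 c=67/14 d=-209/168
  seg 3: a=-1 b=445/84 c=59/56 d=-59/168
S(1/2) = -2473/1792

Δ: Δ0=9/2, Δ1=-4, Δ2=3, Δ3=6
row 1: diag=8, rhs=-51; c'=1/4, d'=-51/8
row 2: denom=6−2·1/4=11/2; d'=(42−2·-51/8)/(11/2)=219/22
row 3: denom=4−1·2/11=42/11; d'=(18−1·219/22)/(42/11)=59/28
back: M3=59/28
back: M2=219/22−2/11·59/28=67/7
back: M1=-51/8−1/4·67/7=-491/56
M: M0=0, M1=-491/56, M2=67/7, M3=59/28, M4=0
seg 0: a=-5, c=M0/2=0, d=(M1−M0)/(6·2)=-491/672, b=Δ0−h0·(2M0+M1)/6=1247/168
seg 1: a=4, c=M1/2=-491/112, d=(M2−M1)/(6·2)=1027/672, b=Δ1−h1·(2M1+M2)/6=-113/84
seg 2: a=-4, c=M2/2=67/14, d=(M3−M2)/(6·1)=-209/168, b=Δ2−h2·(2M2+M3)/6=-13/24
seg 3: a=-1, c=M3/2=59/56, d=(M4−M3)/(6·1)=-59/168, b=Δ3−h3·(2M3+M4)/6=445/84
t_q=1/2 → seg 0, τ=1/2; S=-5+1247/168·τ+0·τ²+-491/672·τ³=-2473/1792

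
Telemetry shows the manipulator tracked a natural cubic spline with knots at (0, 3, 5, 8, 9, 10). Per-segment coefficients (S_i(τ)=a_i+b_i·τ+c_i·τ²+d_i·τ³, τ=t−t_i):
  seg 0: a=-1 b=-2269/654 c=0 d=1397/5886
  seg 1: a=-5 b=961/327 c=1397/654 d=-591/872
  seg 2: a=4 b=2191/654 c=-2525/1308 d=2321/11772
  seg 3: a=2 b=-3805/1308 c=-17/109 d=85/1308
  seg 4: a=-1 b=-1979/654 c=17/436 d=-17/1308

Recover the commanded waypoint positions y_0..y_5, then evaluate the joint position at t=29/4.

y_0 = S_0(0) = a_0 = -1
y_1 = S_1(0) = a_1 = -5
y_2 = S_2(0) = a_2 = 4
y_3 = S_3(0) = a_3 = 2
y_4 = S_4(0) = a_4 = -1
y_5 = S_4(1) = -4
t_q=29/4 is in segment 2 (τ=9/4); S_2(τ)=111919/27904

y_0=-1 y_1=-5 y_2=4 y_3=2 y_4=-1 y_5=-4
S(29/4) = 111919/27904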